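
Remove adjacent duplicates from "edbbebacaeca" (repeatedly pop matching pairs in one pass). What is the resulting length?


Input: edbbebacaeca
Stack-based adjacent duplicate removal:
  Read 'e': push. Stack: e
  Read 'd': push. Stack: ed
  Read 'b': push. Stack: edb
  Read 'b': matches stack top 'b' => pop. Stack: ed
  Read 'e': push. Stack: ede
  Read 'b': push. Stack: edeb
  Read 'a': push. Stack: edeba
  Read 'c': push. Stack: edebac
  Read 'a': push. Stack: edebaca
  Read 'e': push. Stack: edebacae
  Read 'c': push. Stack: edebacaec
  Read 'a': push. Stack: edebacaeca
Final stack: "edebacaeca" (length 10)

10


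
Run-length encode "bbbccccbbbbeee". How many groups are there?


Input: bbbccccbbbbeee
Scanning for consecutive runs:
  Group 1: 'b' x 3 (positions 0-2)
  Group 2: 'c' x 4 (positions 3-6)
  Group 3: 'b' x 4 (positions 7-10)
  Group 4: 'e' x 3 (positions 11-13)
Total groups: 4

4


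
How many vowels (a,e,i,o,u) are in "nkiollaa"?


Input: nkiollaa
Checking each character:
  'n' at position 0: consonant
  'k' at position 1: consonant
  'i' at position 2: vowel (running total: 1)
  'o' at position 3: vowel (running total: 2)
  'l' at position 4: consonant
  'l' at position 5: consonant
  'a' at position 6: vowel (running total: 3)
  'a' at position 7: vowel (running total: 4)
Total vowels: 4

4


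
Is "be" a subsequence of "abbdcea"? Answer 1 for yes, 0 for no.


Check if "be" is a subsequence of "abbdcea"
Greedy scan:
  Position 0 ('a'): no match needed
  Position 1 ('b'): matches sub[0] = 'b'
  Position 2 ('b'): no match needed
  Position 3 ('d'): no match needed
  Position 4 ('c'): no match needed
  Position 5 ('e'): matches sub[1] = 'e'
  Position 6 ('a'): no match needed
All 2 characters matched => is a subsequence

1


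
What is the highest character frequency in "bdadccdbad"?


Input: bdadccdbad
Character counts:
  'a': 2
  'b': 2
  'c': 2
  'd': 4
Maximum frequency: 4

4


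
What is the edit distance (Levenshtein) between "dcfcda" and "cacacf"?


Computing edit distance: "dcfcda" -> "cacacf"
DP table:
           c    a    c    a    c    f
      0    1    2    3    4    5    6
  d   1    1    2    3    4    5    6
  c   2    1    2    2    3    4    5
  f   3    2    2    3    3    4    4
  c   4    3    3    2    3    3    4
  d   5    4    4    3    3    4    4
  a   6    5    4    4    3    4    5
Edit distance = dp[6][6] = 5

5


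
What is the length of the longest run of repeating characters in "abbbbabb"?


Input: "abbbbabb"
Scanning for longest run:
  Position 1 ('b'): new char, reset run to 1
  Position 2 ('b'): continues run of 'b', length=2
  Position 3 ('b'): continues run of 'b', length=3
  Position 4 ('b'): continues run of 'b', length=4
  Position 5 ('a'): new char, reset run to 1
  Position 6 ('b'): new char, reset run to 1
  Position 7 ('b'): continues run of 'b', length=2
Longest run: 'b' with length 4

4


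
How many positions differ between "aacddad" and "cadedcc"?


Comparing "aacddad" and "cadedcc" position by position:
  Position 0: 'a' vs 'c' => DIFFER
  Position 1: 'a' vs 'a' => same
  Position 2: 'c' vs 'd' => DIFFER
  Position 3: 'd' vs 'e' => DIFFER
  Position 4: 'd' vs 'd' => same
  Position 5: 'a' vs 'c' => DIFFER
  Position 6: 'd' vs 'c' => DIFFER
Positions that differ: 5

5


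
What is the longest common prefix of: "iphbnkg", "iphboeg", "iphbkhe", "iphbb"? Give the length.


Words: iphbnkg, iphboeg, iphbkhe, iphbb
  Position 0: all 'i' => match
  Position 1: all 'p' => match
  Position 2: all 'h' => match
  Position 3: all 'b' => match
  Position 4: ('n', 'o', 'k', 'b') => mismatch, stop
LCP = "iphb" (length 4)

4


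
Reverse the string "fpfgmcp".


Input: fpfgmcp
Reading characters right to left:
  Position 6: 'p'
  Position 5: 'c'
  Position 4: 'm'
  Position 3: 'g'
  Position 2: 'f'
  Position 1: 'p'
  Position 0: 'f'
Reversed: pcmgfpf

pcmgfpf


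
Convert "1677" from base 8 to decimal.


Input: "1677" in base 8
Positional expansion:
  Digit '1' (value 1) x 8^3 = 512
  Digit '6' (value 6) x 8^2 = 384
  Digit '7' (value 7) x 8^1 = 56
  Digit '7' (value 7) x 8^0 = 7
Sum = 959

959


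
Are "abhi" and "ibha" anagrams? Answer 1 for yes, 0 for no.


Strings: "abhi", "ibha"
Sorted first:  abhi
Sorted second: abhi
Sorted forms match => anagrams

1


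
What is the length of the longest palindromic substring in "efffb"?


Input: "efffb"
Checking substrings for palindromes:
  [1:4] "fff" (len 3) => palindrome
  [1:3] "ff" (len 2) => palindrome
  [2:4] "ff" (len 2) => palindrome
Longest palindromic substring: "fff" with length 3

3


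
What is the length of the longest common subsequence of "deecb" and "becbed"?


LCS of "deecb" and "becbed"
DP table:
           b    e    c    b    e    d
      0    0    0    0    0    0    0
  d   0    0    0    0    0    0    1
  e   0    0    1    1    1    1    1
  e   0    0    1    1    1    2    2
  c   0    0    1    2    2    2    2
  b   0    1    1    2    3    3    3
LCS length = dp[5][6] = 3

3


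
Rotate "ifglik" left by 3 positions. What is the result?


Input: "ifglik", rotate left by 3
First 3 characters: "ifg"
Remaining characters: "lik"
Concatenate remaining + first: "lik" + "ifg" = "likifg"

likifg


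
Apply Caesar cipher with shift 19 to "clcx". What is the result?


Caesar cipher: shift "clcx" by 19
  'c' (pos 2) + 19 = pos 21 = 'v'
  'l' (pos 11) + 19 = pos 4 = 'e'
  'c' (pos 2) + 19 = pos 21 = 'v'
  'x' (pos 23) + 19 = pos 16 = 'q'
Result: vevq

vevq


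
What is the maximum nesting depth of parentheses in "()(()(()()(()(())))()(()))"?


Input: "()(()(()()(()(())))()(()))"
Tracking depth:
  Position 0 '(': depth becomes 1
  Position 1 ')': depth becomes 0
  Position 2 '(': depth becomes 1
  Position 3 '(': depth becomes 2
  Position 4 ')': depth becomes 1
  Position 5 '(': depth becomes 2
  Position 6 '(': depth becomes 3
  Position 7 ')': depth becomes 2
  Position 8 '(': depth becomes 3
  Position 9 ')': depth becomes 2
  Position 10 '(': depth becomes 3
  Position 11 '(': depth becomes 4
  Position 12 ')': depth becomes 3
  Position 13 '(': depth becomes 4
  Position 14 '(': depth becomes 5
  Position 15 ')': depth becomes 4
  Position 16 ')': depth becomes 3
  Position 17 ')': depth becomes 2
  Position 18 ')': depth becomes 1
  Position 19 '(': depth becomes 2
  Position 20 ')': depth becomes 1
  Position 21 '(': depth becomes 2
  Position 22 '(': depth becomes 3
  Position 23 ')': depth becomes 2
  Position 24 ')': depth becomes 1
  Position 25 ')': depth becomes 0
Maximum depth reached: 5

5


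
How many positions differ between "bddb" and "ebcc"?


Comparing "bddb" and "ebcc" position by position:
  Position 0: 'b' vs 'e' => DIFFER
  Position 1: 'd' vs 'b' => DIFFER
  Position 2: 'd' vs 'c' => DIFFER
  Position 3: 'b' vs 'c' => DIFFER
Positions that differ: 4

4


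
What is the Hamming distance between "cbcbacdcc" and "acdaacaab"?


Comparing "cbcbacdcc" and "acdaacaab" position by position:
  Position 0: 'c' vs 'a' => differ
  Position 1: 'b' vs 'c' => differ
  Position 2: 'c' vs 'd' => differ
  Position 3: 'b' vs 'a' => differ
  Position 4: 'a' vs 'a' => same
  Position 5: 'c' vs 'c' => same
  Position 6: 'd' vs 'a' => differ
  Position 7: 'c' vs 'a' => differ
  Position 8: 'c' vs 'b' => differ
Total differences (Hamming distance): 7

7


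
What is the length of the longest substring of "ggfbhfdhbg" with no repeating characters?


Input: "ggfbhfdhbg"
Sliding window (track last position of each char):
  Position 0 ('g'): window [0,0] length 1 -- new best
  Position 1 ('g'): repeat (last at 0), move window start to 1
  Position 1 ('g'): window [1,1] length 1
  Position 2 ('f'): window [1,2] length 2 -- new best
  Position 3 ('b'): window [1,3] length 3 -- new best
  Position 4 ('h'): window [1,4] length 4 -- new best
  Position 5 ('f'): repeat (last at 2), move window start to 3
  Position 5 ('f'): window [3,5] length 3
  Position 6 ('d'): window [3,6] length 4
  Position 7 ('h'): repeat (last at 4), move window start to 5
  Position 7 ('h'): window [5,7] length 3
  Position 8 ('b'): window [5,8] length 4
  Position 9 ('g'): window [5,9] length 5 -- new best
Longest substring with no repeats: "fdhbg" with length 5

5


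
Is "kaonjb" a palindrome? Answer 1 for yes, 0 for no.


Input: kaonjb
Reversed: bjnoak
  Compare pos 0 ('k') with pos 5 ('b'): MISMATCH
  Compare pos 1 ('a') with pos 4 ('j'): MISMATCH
  Compare pos 2 ('o') with pos 3 ('n'): MISMATCH
Result: not a palindrome

0


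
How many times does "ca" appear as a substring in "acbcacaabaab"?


Searching for "ca" in "acbcacaabaab"
Scanning each position:
  Position 0: "ac" => no
  Position 1: "cb" => no
  Position 2: "bc" => no
  Position 3: "ca" => MATCH
  Position 4: "ac" => no
  Position 5: "ca" => MATCH
  Position 6: "aa" => no
  Position 7: "ab" => no
  Position 8: "ba" => no
  Position 9: "aa" => no
  Position 10: "ab" => no
Total occurrences: 2

2


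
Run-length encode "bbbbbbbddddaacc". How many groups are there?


Input: bbbbbbbddddaacc
Scanning for consecutive runs:
  Group 1: 'b' x 7 (positions 0-6)
  Group 2: 'd' x 4 (positions 7-10)
  Group 3: 'a' x 2 (positions 11-12)
  Group 4: 'c' x 2 (positions 13-14)
Total groups: 4

4


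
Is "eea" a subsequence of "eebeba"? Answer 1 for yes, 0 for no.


Check if "eea" is a subsequence of "eebeba"
Greedy scan:
  Position 0 ('e'): matches sub[0] = 'e'
  Position 1 ('e'): matches sub[1] = 'e'
  Position 2 ('b'): no match needed
  Position 3 ('e'): no match needed
  Position 4 ('b'): no match needed
  Position 5 ('a'): matches sub[2] = 'a'
All 3 characters matched => is a subsequence

1


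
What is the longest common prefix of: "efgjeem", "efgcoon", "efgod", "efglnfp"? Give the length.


Words: efgjeem, efgcoon, efgod, efglnfp
  Position 0: all 'e' => match
  Position 1: all 'f' => match
  Position 2: all 'g' => match
  Position 3: ('j', 'c', 'o', 'l') => mismatch, stop
LCP = "efg" (length 3)

3


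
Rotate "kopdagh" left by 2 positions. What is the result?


Input: "kopdagh", rotate left by 2
First 2 characters: "ko"
Remaining characters: "pdagh"
Concatenate remaining + first: "pdagh" + "ko" = "pdaghko"

pdaghko


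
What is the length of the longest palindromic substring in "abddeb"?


Input: "abddeb"
Checking substrings for palindromes:
  [2:4] "dd" (len 2) => palindrome
Longest palindromic substring: "dd" with length 2

2


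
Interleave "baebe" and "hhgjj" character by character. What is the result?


Interleaving "baebe" and "hhgjj":
  Position 0: 'b' from first, 'h' from second => "bh"
  Position 1: 'a' from first, 'h' from second => "ah"
  Position 2: 'e' from first, 'g' from second => "eg"
  Position 3: 'b' from first, 'j' from second => "bj"
  Position 4: 'e' from first, 'j' from second => "ej"
Result: bhahegbjej

bhahegbjej


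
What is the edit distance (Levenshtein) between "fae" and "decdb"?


Computing edit distance: "fae" -> "decdb"
DP table:
           d    e    c    d    b
      0    1    2    3    4    5
  f   1    1    2    3    4    5
  a   2    2    2    3    4    5
  e   3    3    2    3    4    5
Edit distance = dp[3][5] = 5

5


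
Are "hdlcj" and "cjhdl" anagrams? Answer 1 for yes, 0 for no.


Strings: "hdlcj", "cjhdl"
Sorted first:  cdhjl
Sorted second: cdhjl
Sorted forms match => anagrams

1


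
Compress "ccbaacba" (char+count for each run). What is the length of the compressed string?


Input: ccbaacba
Runs:
  'c' x 2 => "c2"
  'b' x 1 => "b1"
  'a' x 2 => "a2"
  'c' x 1 => "c1"
  'b' x 1 => "b1"
  'a' x 1 => "a1"
Compressed: "c2b1a2c1b1a1"
Compressed length: 12

12


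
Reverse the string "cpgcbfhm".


Input: cpgcbfhm
Reading characters right to left:
  Position 7: 'm'
  Position 6: 'h'
  Position 5: 'f'
  Position 4: 'b'
  Position 3: 'c'
  Position 2: 'g'
  Position 1: 'p'
  Position 0: 'c'
Reversed: mhfbcgpc

mhfbcgpc


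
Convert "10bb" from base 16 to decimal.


Input: "10bb" in base 16
Positional expansion:
  Digit '1' (value 1) x 16^3 = 4096
  Digit '0' (value 0) x 16^2 = 0
  Digit 'b' (value 11) x 16^1 = 176
  Digit 'b' (value 11) x 16^0 = 11
Sum = 4283

4283


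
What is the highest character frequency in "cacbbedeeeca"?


Input: cacbbedeeeca
Character counts:
  'a': 2
  'b': 2
  'c': 3
  'd': 1
  'e': 4
Maximum frequency: 4

4


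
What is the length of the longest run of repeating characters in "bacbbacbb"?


Input: "bacbbacbb"
Scanning for longest run:
  Position 1 ('a'): new char, reset run to 1
  Position 2 ('c'): new char, reset run to 1
  Position 3 ('b'): new char, reset run to 1
  Position 4 ('b'): continues run of 'b', length=2
  Position 5 ('a'): new char, reset run to 1
  Position 6 ('c'): new char, reset run to 1
  Position 7 ('b'): new char, reset run to 1
  Position 8 ('b'): continues run of 'b', length=2
Longest run: 'b' with length 2

2


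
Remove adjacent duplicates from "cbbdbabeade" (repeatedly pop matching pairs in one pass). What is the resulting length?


Input: cbbdbabeade
Stack-based adjacent duplicate removal:
  Read 'c': push. Stack: c
  Read 'b': push. Stack: cb
  Read 'b': matches stack top 'b' => pop. Stack: c
  Read 'd': push. Stack: cd
  Read 'b': push. Stack: cdb
  Read 'a': push. Stack: cdba
  Read 'b': push. Stack: cdbab
  Read 'e': push. Stack: cdbabe
  Read 'a': push. Stack: cdbabea
  Read 'd': push. Stack: cdbabead
  Read 'e': push. Stack: cdbabeade
Final stack: "cdbabeade" (length 9)

9


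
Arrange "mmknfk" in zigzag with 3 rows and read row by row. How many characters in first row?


Zigzag "mmknfk" into 3 rows:
Placing characters:
  'm' => row 0
  'm' => row 1
  'k' => row 2
  'n' => row 1
  'f' => row 0
  'k' => row 1
Rows:
  Row 0: "mf"
  Row 1: "mnk"
  Row 2: "k"
First row length: 2

2


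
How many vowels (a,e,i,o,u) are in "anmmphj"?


Input: anmmphj
Checking each character:
  'a' at position 0: vowel (running total: 1)
  'n' at position 1: consonant
  'm' at position 2: consonant
  'm' at position 3: consonant
  'p' at position 4: consonant
  'h' at position 5: consonant
  'j' at position 6: consonant
Total vowels: 1

1


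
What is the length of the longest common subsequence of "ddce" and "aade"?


LCS of "ddce" and "aade"
DP table:
           a    a    d    e
      0    0    0    0    0
  d   0    0    0    1    1
  d   0    0    0    1    1
  c   0    0    0    1    1
  e   0    0    0    1    2
LCS length = dp[4][4] = 2

2


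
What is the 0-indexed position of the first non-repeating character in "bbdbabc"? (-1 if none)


Input: bbdbabc
Character frequencies:
  'a': 1
  'b': 4
  'c': 1
  'd': 1
Scanning left to right for freq == 1:
  Position 0 ('b'): freq=4, skip
  Position 1 ('b'): freq=4, skip
  Position 2 ('d'): unique! => answer = 2

2


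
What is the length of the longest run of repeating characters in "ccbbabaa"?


Input: "ccbbabaa"
Scanning for longest run:
  Position 1 ('c'): continues run of 'c', length=2
  Position 2 ('b'): new char, reset run to 1
  Position 3 ('b'): continues run of 'b', length=2
  Position 4 ('a'): new char, reset run to 1
  Position 5 ('b'): new char, reset run to 1
  Position 6 ('a'): new char, reset run to 1
  Position 7 ('a'): continues run of 'a', length=2
Longest run: 'c' with length 2

2


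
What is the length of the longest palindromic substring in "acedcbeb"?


Input: "acedcbeb"
Checking substrings for palindromes:
  [5:8] "beb" (len 3) => palindrome
Longest palindromic substring: "beb" with length 3

3


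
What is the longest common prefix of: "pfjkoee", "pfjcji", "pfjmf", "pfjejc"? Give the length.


Words: pfjkoee, pfjcji, pfjmf, pfjejc
  Position 0: all 'p' => match
  Position 1: all 'f' => match
  Position 2: all 'j' => match
  Position 3: ('k', 'c', 'm', 'e') => mismatch, stop
LCP = "pfj" (length 3)

3


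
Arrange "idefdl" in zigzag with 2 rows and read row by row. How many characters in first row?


Zigzag "idefdl" into 2 rows:
Placing characters:
  'i' => row 0
  'd' => row 1
  'e' => row 0
  'f' => row 1
  'd' => row 0
  'l' => row 1
Rows:
  Row 0: "ied"
  Row 1: "dfl"
First row length: 3

3


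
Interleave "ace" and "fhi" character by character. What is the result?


Interleaving "ace" and "fhi":
  Position 0: 'a' from first, 'f' from second => "af"
  Position 1: 'c' from first, 'h' from second => "ch"
  Position 2: 'e' from first, 'i' from second => "ei"
Result: afchei

afchei


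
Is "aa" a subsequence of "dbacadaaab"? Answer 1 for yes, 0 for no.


Check if "aa" is a subsequence of "dbacadaaab"
Greedy scan:
  Position 0 ('d'): no match needed
  Position 1 ('b'): no match needed
  Position 2 ('a'): matches sub[0] = 'a'
  Position 3 ('c'): no match needed
  Position 4 ('a'): matches sub[1] = 'a'
  Position 5 ('d'): no match needed
  Position 6 ('a'): no match needed
  Position 7 ('a'): no match needed
  Position 8 ('a'): no match needed
  Position 9 ('b'): no match needed
All 2 characters matched => is a subsequence

1


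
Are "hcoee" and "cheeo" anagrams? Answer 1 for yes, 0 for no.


Strings: "hcoee", "cheeo"
Sorted first:  ceeho
Sorted second: ceeho
Sorted forms match => anagrams

1


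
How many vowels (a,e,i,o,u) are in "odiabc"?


Input: odiabc
Checking each character:
  'o' at position 0: vowel (running total: 1)
  'd' at position 1: consonant
  'i' at position 2: vowel (running total: 2)
  'a' at position 3: vowel (running total: 3)
  'b' at position 4: consonant
  'c' at position 5: consonant
Total vowels: 3

3


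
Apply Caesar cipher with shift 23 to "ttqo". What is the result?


Caesar cipher: shift "ttqo" by 23
  't' (pos 19) + 23 = pos 16 = 'q'
  't' (pos 19) + 23 = pos 16 = 'q'
  'q' (pos 16) + 23 = pos 13 = 'n'
  'o' (pos 14) + 23 = pos 11 = 'l'
Result: qqnl

qqnl


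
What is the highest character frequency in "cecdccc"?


Input: cecdccc
Character counts:
  'c': 5
  'd': 1
  'e': 1
Maximum frequency: 5

5


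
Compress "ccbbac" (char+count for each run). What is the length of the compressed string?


Input: ccbbac
Runs:
  'c' x 2 => "c2"
  'b' x 2 => "b2"
  'a' x 1 => "a1"
  'c' x 1 => "c1"
Compressed: "c2b2a1c1"
Compressed length: 8

8


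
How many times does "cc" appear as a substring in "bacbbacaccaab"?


Searching for "cc" in "bacbbacaccaab"
Scanning each position:
  Position 0: "ba" => no
  Position 1: "ac" => no
  Position 2: "cb" => no
  Position 3: "bb" => no
  Position 4: "ba" => no
  Position 5: "ac" => no
  Position 6: "ca" => no
  Position 7: "ac" => no
  Position 8: "cc" => MATCH
  Position 9: "ca" => no
  Position 10: "aa" => no
  Position 11: "ab" => no
Total occurrences: 1

1


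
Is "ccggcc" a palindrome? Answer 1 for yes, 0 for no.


Input: ccggcc
Reversed: ccggcc
  Compare pos 0 ('c') with pos 5 ('c'): match
  Compare pos 1 ('c') with pos 4 ('c'): match
  Compare pos 2 ('g') with pos 3 ('g'): match
Result: palindrome

1


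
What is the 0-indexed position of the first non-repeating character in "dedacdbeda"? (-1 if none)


Input: dedacdbeda
Character frequencies:
  'a': 2
  'b': 1
  'c': 1
  'd': 4
  'e': 2
Scanning left to right for freq == 1:
  Position 0 ('d'): freq=4, skip
  Position 1 ('e'): freq=2, skip
  Position 2 ('d'): freq=4, skip
  Position 3 ('a'): freq=2, skip
  Position 4 ('c'): unique! => answer = 4

4


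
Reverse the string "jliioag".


Input: jliioag
Reading characters right to left:
  Position 6: 'g'
  Position 5: 'a'
  Position 4: 'o'
  Position 3: 'i'
  Position 2: 'i'
  Position 1: 'l'
  Position 0: 'j'
Reversed: gaoiilj

gaoiilj


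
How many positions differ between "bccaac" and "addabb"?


Comparing "bccaac" and "addabb" position by position:
  Position 0: 'b' vs 'a' => DIFFER
  Position 1: 'c' vs 'd' => DIFFER
  Position 2: 'c' vs 'd' => DIFFER
  Position 3: 'a' vs 'a' => same
  Position 4: 'a' vs 'b' => DIFFER
  Position 5: 'c' vs 'b' => DIFFER
Positions that differ: 5

5


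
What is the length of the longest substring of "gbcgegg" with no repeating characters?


Input: "gbcgegg"
Sliding window (track last position of each char):
  Position 0 ('g'): window [0,0] length 1 -- new best
  Position 1 ('b'): window [0,1] length 2 -- new best
  Position 2 ('c'): window [0,2] length 3 -- new best
  Position 3 ('g'): repeat (last at 0), move window start to 1
  Position 3 ('g'): window [1,3] length 3
  Position 4 ('e'): window [1,4] length 4 -- new best
  Position 5 ('g'): repeat (last at 3), move window start to 4
  Position 5 ('g'): window [4,5] length 2
  Position 6 ('g'): repeat (last at 5), move window start to 6
  Position 6 ('g'): window [6,6] length 1
Longest substring with no repeats: "bcge" with length 4

4


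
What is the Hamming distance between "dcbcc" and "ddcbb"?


Comparing "dcbcc" and "ddcbb" position by position:
  Position 0: 'd' vs 'd' => same
  Position 1: 'c' vs 'd' => differ
  Position 2: 'b' vs 'c' => differ
  Position 3: 'c' vs 'b' => differ
  Position 4: 'c' vs 'b' => differ
Total differences (Hamming distance): 4

4


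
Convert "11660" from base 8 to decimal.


Input: "11660" in base 8
Positional expansion:
  Digit '1' (value 1) x 8^4 = 4096
  Digit '1' (value 1) x 8^3 = 512
  Digit '6' (value 6) x 8^2 = 384
  Digit '6' (value 6) x 8^1 = 48
  Digit '0' (value 0) x 8^0 = 0
Sum = 5040

5040


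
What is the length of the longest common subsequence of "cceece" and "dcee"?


LCS of "cceece" and "dcee"
DP table:
           d    c    e    e
      0    0    0    0    0
  c   0    0    1    1    1
  c   0    0    1    1    1
  e   0    0    1    2    2
  e   0    0    1    2    3
  c   0    0    1    2    3
  e   0    0    1    2    3
LCS length = dp[6][4] = 3

3


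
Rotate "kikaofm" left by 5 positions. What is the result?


Input: "kikaofm", rotate left by 5
First 5 characters: "kikao"
Remaining characters: "fm"
Concatenate remaining + first: "fm" + "kikao" = "fmkikao"

fmkikao


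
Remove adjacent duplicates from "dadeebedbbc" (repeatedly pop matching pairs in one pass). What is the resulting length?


Input: dadeebedbbc
Stack-based adjacent duplicate removal:
  Read 'd': push. Stack: d
  Read 'a': push. Stack: da
  Read 'd': push. Stack: dad
  Read 'e': push. Stack: dade
  Read 'e': matches stack top 'e' => pop. Stack: dad
  Read 'b': push. Stack: dadb
  Read 'e': push. Stack: dadbe
  Read 'd': push. Stack: dadbed
  Read 'b': push. Stack: dadbedb
  Read 'b': matches stack top 'b' => pop. Stack: dadbed
  Read 'c': push. Stack: dadbedc
Final stack: "dadbedc" (length 7)

7


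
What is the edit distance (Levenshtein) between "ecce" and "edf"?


Computing edit distance: "ecce" -> "edf"
DP table:
           e    d    f
      0    1    2    3
  e   1    0    1    2
  c   2    1    1    2
  c   3    2    2    2
  e   4    3    3    3
Edit distance = dp[4][3] = 3

3


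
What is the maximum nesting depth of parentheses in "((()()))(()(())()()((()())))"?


Input: "((()()))(()(())()()((()())))"
Tracking depth:
  Position 0 '(': depth becomes 1
  Position 1 '(': depth becomes 2
  Position 2 '(': depth becomes 3
  Position 3 ')': depth becomes 2
  Position 4 '(': depth becomes 3
  Position 5 ')': depth becomes 2
  Position 6 ')': depth becomes 1
  Position 7 ')': depth becomes 0
  Position 8 '(': depth becomes 1
  Position 9 '(': depth becomes 2
  Position 10 ')': depth becomes 1
  Position 11 '(': depth becomes 2
  Position 12 '(': depth becomes 3
  Position 13 ')': depth becomes 2
  Position 14 ')': depth becomes 1
  Position 15 '(': depth becomes 2
  Position 16 ')': depth becomes 1
  Position 17 '(': depth becomes 2
  Position 18 ')': depth becomes 1
  Position 19 '(': depth becomes 2
  Position 20 '(': depth becomes 3
  Position 21 '(': depth becomes 4
  Position 22 ')': depth becomes 3
  Position 23 '(': depth becomes 4
  Position 24 ')': depth becomes 3
  Position 25 ')': depth becomes 2
  Position 26 ')': depth becomes 1
  Position 27 ')': depth becomes 0
Maximum depth reached: 4

4


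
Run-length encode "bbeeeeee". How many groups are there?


Input: bbeeeeee
Scanning for consecutive runs:
  Group 1: 'b' x 2 (positions 0-1)
  Group 2: 'e' x 6 (positions 2-7)
Total groups: 2

2


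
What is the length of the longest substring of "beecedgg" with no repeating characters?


Input: "beecedgg"
Sliding window (track last position of each char):
  Position 0 ('b'): window [0,0] length 1 -- new best
  Position 1 ('e'): window [0,1] length 2 -- new best
  Position 2 ('e'): repeat (last at 1), move window start to 2
  Position 2 ('e'): window [2,2] length 1
  Position 3 ('c'): window [2,3] length 2
  Position 4 ('e'): repeat (last at 2), move window start to 3
  Position 4 ('e'): window [3,4] length 2
  Position 5 ('d'): window [3,5] length 3 -- new best
  Position 6 ('g'): window [3,6] length 4 -- new best
  Position 7 ('g'): repeat (last at 6), move window start to 7
  Position 7 ('g'): window [7,7] length 1
Longest substring with no repeats: "cedg" with length 4

4


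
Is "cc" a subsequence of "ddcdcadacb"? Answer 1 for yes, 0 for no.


Check if "cc" is a subsequence of "ddcdcadacb"
Greedy scan:
  Position 0 ('d'): no match needed
  Position 1 ('d'): no match needed
  Position 2 ('c'): matches sub[0] = 'c'
  Position 3 ('d'): no match needed
  Position 4 ('c'): matches sub[1] = 'c'
  Position 5 ('a'): no match needed
  Position 6 ('d'): no match needed
  Position 7 ('a'): no match needed
  Position 8 ('c'): no match needed
  Position 9 ('b'): no match needed
All 2 characters matched => is a subsequence

1


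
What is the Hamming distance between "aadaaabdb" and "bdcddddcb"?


Comparing "aadaaabdb" and "bdcddddcb" position by position:
  Position 0: 'a' vs 'b' => differ
  Position 1: 'a' vs 'd' => differ
  Position 2: 'd' vs 'c' => differ
  Position 3: 'a' vs 'd' => differ
  Position 4: 'a' vs 'd' => differ
  Position 5: 'a' vs 'd' => differ
  Position 6: 'b' vs 'd' => differ
  Position 7: 'd' vs 'c' => differ
  Position 8: 'b' vs 'b' => same
Total differences (Hamming distance): 8

8


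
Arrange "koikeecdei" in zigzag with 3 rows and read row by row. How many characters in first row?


Zigzag "koikeecdei" into 3 rows:
Placing characters:
  'k' => row 0
  'o' => row 1
  'i' => row 2
  'k' => row 1
  'e' => row 0
  'e' => row 1
  'c' => row 2
  'd' => row 1
  'e' => row 0
  'i' => row 1
Rows:
  Row 0: "kee"
  Row 1: "okedi"
  Row 2: "ic"
First row length: 3

3


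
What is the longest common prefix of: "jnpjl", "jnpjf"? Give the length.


Words: jnpjl, jnpjf
  Position 0: all 'j' => match
  Position 1: all 'n' => match
  Position 2: all 'p' => match
  Position 3: all 'j' => match
  Position 4: ('l', 'f') => mismatch, stop
LCP = "jnpj" (length 4)

4


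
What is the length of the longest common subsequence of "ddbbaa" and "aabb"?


LCS of "ddbbaa" and "aabb"
DP table:
           a    a    b    b
      0    0    0    0    0
  d   0    0    0    0    0
  d   0    0    0    0    0
  b   0    0    0    1    1
  b   0    0    0    1    2
  a   0    1    1    1    2
  a   0    1    2    2    2
LCS length = dp[6][4] = 2

2


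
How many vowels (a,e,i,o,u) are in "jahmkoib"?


Input: jahmkoib
Checking each character:
  'j' at position 0: consonant
  'a' at position 1: vowel (running total: 1)
  'h' at position 2: consonant
  'm' at position 3: consonant
  'k' at position 4: consonant
  'o' at position 5: vowel (running total: 2)
  'i' at position 6: vowel (running total: 3)
  'b' at position 7: consonant
Total vowels: 3

3


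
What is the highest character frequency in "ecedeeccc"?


Input: ecedeeccc
Character counts:
  'c': 4
  'd': 1
  'e': 4
Maximum frequency: 4

4


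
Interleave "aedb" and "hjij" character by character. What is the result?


Interleaving "aedb" and "hjij":
  Position 0: 'a' from first, 'h' from second => "ah"
  Position 1: 'e' from first, 'j' from second => "ej"
  Position 2: 'd' from first, 'i' from second => "di"
  Position 3: 'b' from first, 'j' from second => "bj"
Result: ahejdibj

ahejdibj


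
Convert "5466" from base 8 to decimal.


Input: "5466" in base 8
Positional expansion:
  Digit '5' (value 5) x 8^3 = 2560
  Digit '4' (value 4) x 8^2 = 256
  Digit '6' (value 6) x 8^1 = 48
  Digit '6' (value 6) x 8^0 = 6
Sum = 2870

2870


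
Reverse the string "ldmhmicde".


Input: ldmhmicde
Reading characters right to left:
  Position 8: 'e'
  Position 7: 'd'
  Position 6: 'c'
  Position 5: 'i'
  Position 4: 'm'
  Position 3: 'h'
  Position 2: 'm'
  Position 1: 'd'
  Position 0: 'l'
Reversed: edcimhmdl

edcimhmdl


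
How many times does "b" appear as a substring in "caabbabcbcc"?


Searching for "b" in "caabbabcbcc"
Scanning each position:
  Position 0: "c" => no
  Position 1: "a" => no
  Position 2: "a" => no
  Position 3: "b" => MATCH
  Position 4: "b" => MATCH
  Position 5: "a" => no
  Position 6: "b" => MATCH
  Position 7: "c" => no
  Position 8: "b" => MATCH
  Position 9: "c" => no
  Position 10: "c" => no
Total occurrences: 4

4


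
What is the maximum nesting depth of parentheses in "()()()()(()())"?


Input: "()()()()(()())"
Tracking depth:
  Position 0 '(': depth becomes 1
  Position 1 ')': depth becomes 0
  Position 2 '(': depth becomes 1
  Position 3 ')': depth becomes 0
  Position 4 '(': depth becomes 1
  Position 5 ')': depth becomes 0
  Position 6 '(': depth becomes 1
  Position 7 ')': depth becomes 0
  Position 8 '(': depth becomes 1
  Position 9 '(': depth becomes 2
  Position 10 ')': depth becomes 1
  Position 11 '(': depth becomes 2
  Position 12 ')': depth becomes 1
  Position 13 ')': depth becomes 0
Maximum depth reached: 2

2


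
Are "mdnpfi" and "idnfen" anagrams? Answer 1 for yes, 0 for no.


Strings: "mdnpfi", "idnfen"
Sorted first:  dfimnp
Sorted second: definn
Differ at position 1: 'f' vs 'e' => not anagrams

0


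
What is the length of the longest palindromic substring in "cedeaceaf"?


Input: "cedeaceaf"
Checking substrings for palindromes:
  [1:4] "ede" (len 3) => palindrome
Longest palindromic substring: "ede" with length 3

3


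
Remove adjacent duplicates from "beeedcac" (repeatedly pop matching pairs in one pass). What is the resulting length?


Input: beeedcac
Stack-based adjacent duplicate removal:
  Read 'b': push. Stack: b
  Read 'e': push. Stack: be
  Read 'e': matches stack top 'e' => pop. Stack: b
  Read 'e': push. Stack: be
  Read 'd': push. Stack: bed
  Read 'c': push. Stack: bedc
  Read 'a': push. Stack: bedca
  Read 'c': push. Stack: bedcac
Final stack: "bedcac" (length 6)

6


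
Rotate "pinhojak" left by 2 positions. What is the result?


Input: "pinhojak", rotate left by 2
First 2 characters: "pi"
Remaining characters: "nhojak"
Concatenate remaining + first: "nhojak" + "pi" = "nhojakpi"

nhojakpi


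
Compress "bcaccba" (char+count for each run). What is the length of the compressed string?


Input: bcaccba
Runs:
  'b' x 1 => "b1"
  'c' x 1 => "c1"
  'a' x 1 => "a1"
  'c' x 2 => "c2"
  'b' x 1 => "b1"
  'a' x 1 => "a1"
Compressed: "b1c1a1c2b1a1"
Compressed length: 12

12


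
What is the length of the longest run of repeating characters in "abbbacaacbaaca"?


Input: "abbbacaacbaaca"
Scanning for longest run:
  Position 1 ('b'): new char, reset run to 1
  Position 2 ('b'): continues run of 'b', length=2
  Position 3 ('b'): continues run of 'b', length=3
  Position 4 ('a'): new char, reset run to 1
  Position 5 ('c'): new char, reset run to 1
  Position 6 ('a'): new char, reset run to 1
  Position 7 ('a'): continues run of 'a', length=2
  Position 8 ('c'): new char, reset run to 1
  Position 9 ('b'): new char, reset run to 1
  Position 10 ('a'): new char, reset run to 1
  Position 11 ('a'): continues run of 'a', length=2
  Position 12 ('c'): new char, reset run to 1
  Position 13 ('a'): new char, reset run to 1
Longest run: 'b' with length 3

3


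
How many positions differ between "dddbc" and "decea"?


Comparing "dddbc" and "decea" position by position:
  Position 0: 'd' vs 'd' => same
  Position 1: 'd' vs 'e' => DIFFER
  Position 2: 'd' vs 'c' => DIFFER
  Position 3: 'b' vs 'e' => DIFFER
  Position 4: 'c' vs 'a' => DIFFER
Positions that differ: 4

4


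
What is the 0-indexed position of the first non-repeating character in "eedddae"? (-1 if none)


Input: eedddae
Character frequencies:
  'a': 1
  'd': 3
  'e': 3
Scanning left to right for freq == 1:
  Position 0 ('e'): freq=3, skip
  Position 1 ('e'): freq=3, skip
  Position 2 ('d'): freq=3, skip
  Position 3 ('d'): freq=3, skip
  Position 4 ('d'): freq=3, skip
  Position 5 ('a'): unique! => answer = 5

5


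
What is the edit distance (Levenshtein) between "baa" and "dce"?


Computing edit distance: "baa" -> "dce"
DP table:
           d    c    e
      0    1    2    3
  b   1    1    2    3
  a   2    2    2    3
  a   3    3    3    3
Edit distance = dp[3][3] = 3

3


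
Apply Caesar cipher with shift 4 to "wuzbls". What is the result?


Caesar cipher: shift "wuzbls" by 4
  'w' (pos 22) + 4 = pos 0 = 'a'
  'u' (pos 20) + 4 = pos 24 = 'y'
  'z' (pos 25) + 4 = pos 3 = 'd'
  'b' (pos 1) + 4 = pos 5 = 'f'
  'l' (pos 11) + 4 = pos 15 = 'p'
  's' (pos 18) + 4 = pos 22 = 'w'
Result: aydfpw

aydfpw


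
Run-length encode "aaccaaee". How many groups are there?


Input: aaccaaee
Scanning for consecutive runs:
  Group 1: 'a' x 2 (positions 0-1)
  Group 2: 'c' x 2 (positions 2-3)
  Group 3: 'a' x 2 (positions 4-5)
  Group 4: 'e' x 2 (positions 6-7)
Total groups: 4

4


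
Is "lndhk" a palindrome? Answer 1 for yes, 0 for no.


Input: lndhk
Reversed: khdnl
  Compare pos 0 ('l') with pos 4 ('k'): MISMATCH
  Compare pos 1 ('n') with pos 3 ('h'): MISMATCH
Result: not a palindrome

0


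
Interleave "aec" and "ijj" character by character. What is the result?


Interleaving "aec" and "ijj":
  Position 0: 'a' from first, 'i' from second => "ai"
  Position 1: 'e' from first, 'j' from second => "ej"
  Position 2: 'c' from first, 'j' from second => "cj"
Result: aiejcj

aiejcj


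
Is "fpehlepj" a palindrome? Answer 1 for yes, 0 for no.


Input: fpehlepj
Reversed: jpelhepf
  Compare pos 0 ('f') with pos 7 ('j'): MISMATCH
  Compare pos 1 ('p') with pos 6 ('p'): match
  Compare pos 2 ('e') with pos 5 ('e'): match
  Compare pos 3 ('h') with pos 4 ('l'): MISMATCH
Result: not a palindrome

0


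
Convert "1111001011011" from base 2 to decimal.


Input: "1111001011011" in base 2
Positional expansion:
  Digit '1' (value 1) x 2^12 = 4096
  Digit '1' (value 1) x 2^11 = 2048
  Digit '1' (value 1) x 2^10 = 1024
  Digit '1' (value 1) x 2^9 = 512
  Digit '0' (value 0) x 2^8 = 0
  Digit '0' (value 0) x 2^7 = 0
  Digit '1' (value 1) x 2^6 = 64
  Digit '0' (value 0) x 2^5 = 0
  Digit '1' (value 1) x 2^4 = 16
  Digit '1' (value 1) x 2^3 = 8
  Digit '0' (value 0) x 2^2 = 0
  Digit '1' (value 1) x 2^1 = 2
  Digit '1' (value 1) x 2^0 = 1
Sum = 7771

7771


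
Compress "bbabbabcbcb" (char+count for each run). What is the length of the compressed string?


Input: bbabbabcbcb
Runs:
  'b' x 2 => "b2"
  'a' x 1 => "a1"
  'b' x 2 => "b2"
  'a' x 1 => "a1"
  'b' x 1 => "b1"
  'c' x 1 => "c1"
  'b' x 1 => "b1"
  'c' x 1 => "c1"
  'b' x 1 => "b1"
Compressed: "b2a1b2a1b1c1b1c1b1"
Compressed length: 18

18


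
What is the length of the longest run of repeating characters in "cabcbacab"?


Input: "cabcbacab"
Scanning for longest run:
  Position 1 ('a'): new char, reset run to 1
  Position 2 ('b'): new char, reset run to 1
  Position 3 ('c'): new char, reset run to 1
  Position 4 ('b'): new char, reset run to 1
  Position 5 ('a'): new char, reset run to 1
  Position 6 ('c'): new char, reset run to 1
  Position 7 ('a'): new char, reset run to 1
  Position 8 ('b'): new char, reset run to 1
Longest run: 'c' with length 1

1


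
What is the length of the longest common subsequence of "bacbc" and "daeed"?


LCS of "bacbc" and "daeed"
DP table:
           d    a    e    e    d
      0    0    0    0    0    0
  b   0    0    0    0    0    0
  a   0    0    1    1    1    1
  c   0    0    1    1    1    1
  b   0    0    1    1    1    1
  c   0    0    1    1    1    1
LCS length = dp[5][5] = 1

1


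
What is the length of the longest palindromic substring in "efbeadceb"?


Input: "efbeadceb"
Checking substrings for palindromes:
  No multi-char palindromic substrings found
Longest palindromic substring: "e" with length 1

1


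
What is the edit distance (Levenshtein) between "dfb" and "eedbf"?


Computing edit distance: "dfb" -> "eedbf"
DP table:
           e    e    d    b    f
      0    1    2    3    4    5
  d   1    1    2    2    3    4
  f   2    2    2    3    3    3
  b   3    3    3    3    3    4
Edit distance = dp[3][5] = 4

4


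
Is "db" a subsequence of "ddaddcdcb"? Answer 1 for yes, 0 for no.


Check if "db" is a subsequence of "ddaddcdcb"
Greedy scan:
  Position 0 ('d'): matches sub[0] = 'd'
  Position 1 ('d'): no match needed
  Position 2 ('a'): no match needed
  Position 3 ('d'): no match needed
  Position 4 ('d'): no match needed
  Position 5 ('c'): no match needed
  Position 6 ('d'): no match needed
  Position 7 ('c'): no match needed
  Position 8 ('b'): matches sub[1] = 'b'
All 2 characters matched => is a subsequence

1


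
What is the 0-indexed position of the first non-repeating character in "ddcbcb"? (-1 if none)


Input: ddcbcb
Character frequencies:
  'b': 2
  'c': 2
  'd': 2
Scanning left to right for freq == 1:
  Position 0 ('d'): freq=2, skip
  Position 1 ('d'): freq=2, skip
  Position 2 ('c'): freq=2, skip
  Position 3 ('b'): freq=2, skip
  Position 4 ('c'): freq=2, skip
  Position 5 ('b'): freq=2, skip
  No unique character found => answer = -1

-1


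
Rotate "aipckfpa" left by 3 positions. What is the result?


Input: "aipckfpa", rotate left by 3
First 3 characters: "aip"
Remaining characters: "ckfpa"
Concatenate remaining + first: "ckfpa" + "aip" = "ckfpaaip"

ckfpaaip


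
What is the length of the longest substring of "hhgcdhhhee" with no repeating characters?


Input: "hhgcdhhhee"
Sliding window (track last position of each char):
  Position 0 ('h'): window [0,0] length 1 -- new best
  Position 1 ('h'): repeat (last at 0), move window start to 1
  Position 1 ('h'): window [1,1] length 1
  Position 2 ('g'): window [1,2] length 2 -- new best
  Position 3 ('c'): window [1,3] length 3 -- new best
  Position 4 ('d'): window [1,4] length 4 -- new best
  Position 5 ('h'): repeat (last at 1), move window start to 2
  Position 5 ('h'): window [2,5] length 4
  Position 6 ('h'): repeat (last at 5), move window start to 6
  Position 6 ('h'): window [6,6] length 1
  Position 7 ('h'): repeat (last at 6), move window start to 7
  Position 7 ('h'): window [7,7] length 1
  Position 8 ('e'): window [7,8] length 2
  Position 9 ('e'): repeat (last at 8), move window start to 9
  Position 9 ('e'): window [9,9] length 1
Longest substring with no repeats: "hgcd" with length 4

4


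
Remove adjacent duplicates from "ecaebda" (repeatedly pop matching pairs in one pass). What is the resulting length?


Input: ecaebda
Stack-based adjacent duplicate removal:
  Read 'e': push. Stack: e
  Read 'c': push. Stack: ec
  Read 'a': push. Stack: eca
  Read 'e': push. Stack: ecae
  Read 'b': push. Stack: ecaeb
  Read 'd': push. Stack: ecaebd
  Read 'a': push. Stack: ecaebda
Final stack: "ecaebda" (length 7)

7


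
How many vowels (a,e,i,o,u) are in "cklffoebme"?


Input: cklffoebme
Checking each character:
  'c' at position 0: consonant
  'k' at position 1: consonant
  'l' at position 2: consonant
  'f' at position 3: consonant
  'f' at position 4: consonant
  'o' at position 5: vowel (running total: 1)
  'e' at position 6: vowel (running total: 2)
  'b' at position 7: consonant
  'm' at position 8: consonant
  'e' at position 9: vowel (running total: 3)
Total vowels: 3

3


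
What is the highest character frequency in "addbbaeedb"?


Input: addbbaeedb
Character counts:
  'a': 2
  'b': 3
  'd': 3
  'e': 2
Maximum frequency: 3

3


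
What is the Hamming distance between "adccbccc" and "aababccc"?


Comparing "adccbccc" and "aababccc" position by position:
  Position 0: 'a' vs 'a' => same
  Position 1: 'd' vs 'a' => differ
  Position 2: 'c' vs 'b' => differ
  Position 3: 'c' vs 'a' => differ
  Position 4: 'b' vs 'b' => same
  Position 5: 'c' vs 'c' => same
  Position 6: 'c' vs 'c' => same
  Position 7: 'c' vs 'c' => same
Total differences (Hamming distance): 3

3
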